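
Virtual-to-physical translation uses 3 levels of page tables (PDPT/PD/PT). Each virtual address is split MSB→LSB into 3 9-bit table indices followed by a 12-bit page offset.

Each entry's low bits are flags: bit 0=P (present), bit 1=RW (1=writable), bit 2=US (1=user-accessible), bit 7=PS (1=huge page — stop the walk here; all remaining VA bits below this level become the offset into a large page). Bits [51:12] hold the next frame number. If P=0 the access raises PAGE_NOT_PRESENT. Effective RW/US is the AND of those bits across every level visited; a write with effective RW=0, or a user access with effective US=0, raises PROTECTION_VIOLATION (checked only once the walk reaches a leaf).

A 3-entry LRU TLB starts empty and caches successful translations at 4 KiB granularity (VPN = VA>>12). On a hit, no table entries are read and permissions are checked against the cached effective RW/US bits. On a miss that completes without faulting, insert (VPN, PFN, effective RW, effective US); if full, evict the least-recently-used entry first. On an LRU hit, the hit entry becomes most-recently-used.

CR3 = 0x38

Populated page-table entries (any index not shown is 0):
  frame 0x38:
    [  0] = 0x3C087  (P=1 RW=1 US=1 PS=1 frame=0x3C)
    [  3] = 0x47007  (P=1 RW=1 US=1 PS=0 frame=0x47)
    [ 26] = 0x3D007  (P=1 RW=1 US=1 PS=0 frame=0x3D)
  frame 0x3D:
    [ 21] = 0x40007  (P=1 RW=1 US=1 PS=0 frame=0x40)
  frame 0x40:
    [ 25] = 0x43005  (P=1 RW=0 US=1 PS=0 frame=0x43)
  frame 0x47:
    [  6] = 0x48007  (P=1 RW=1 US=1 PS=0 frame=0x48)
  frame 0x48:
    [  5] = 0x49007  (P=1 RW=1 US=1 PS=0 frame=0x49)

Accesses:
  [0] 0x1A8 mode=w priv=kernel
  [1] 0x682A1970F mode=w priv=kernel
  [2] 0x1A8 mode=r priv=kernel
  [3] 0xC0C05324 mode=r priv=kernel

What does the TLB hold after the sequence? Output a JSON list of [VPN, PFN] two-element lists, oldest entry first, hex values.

Per-access translation:
#0 VA=0x1A8 (w,kernel):
  L0: frame=0x38 idx=0 entry=0x3C087 [P=1 RW=1 US=1 PS=1]
  ⇒ phys 0x3C1A8 (huge @L0)  [1 reads]
#1 VA=0x682A1970F (w,kernel):
  L0: frame=0x38 idx=26 entry=0x3D007 [P=1 RW=1 US=1 PS=0]
  L1: frame=0x3D idx=21 entry=0x40007 [P=1 RW=1 US=1 PS=0]
  L2: frame=0x40 idx=25 entry=0x43005 [P=1 RW=0 US=1 PS=0]
  → PROTECTION_VIOLATION  (3 entries read)
#2 VA=0x1A8 (r,kernel):
  TLB hit vpn=0x0 → PA=0x3C1A8
#3 VA=0xC0C05324 (r,kernel):
  L0: frame=0x38 idx=3 entry=0x47007 [P=1 RW=1 US=1 PS=0]
  L1: frame=0x47 idx=6 entry=0x48007 [P=1 RW=1 US=1 PS=0]
  L2: frame=0x48 idx=5 entry=0x49007 [P=1 RW=1 US=1 PS=0]
  ⇒ phys 0x49324  [3 reads]

TLB: [["0x0", "0x3C"], ["0xC0C05", "0x49"]]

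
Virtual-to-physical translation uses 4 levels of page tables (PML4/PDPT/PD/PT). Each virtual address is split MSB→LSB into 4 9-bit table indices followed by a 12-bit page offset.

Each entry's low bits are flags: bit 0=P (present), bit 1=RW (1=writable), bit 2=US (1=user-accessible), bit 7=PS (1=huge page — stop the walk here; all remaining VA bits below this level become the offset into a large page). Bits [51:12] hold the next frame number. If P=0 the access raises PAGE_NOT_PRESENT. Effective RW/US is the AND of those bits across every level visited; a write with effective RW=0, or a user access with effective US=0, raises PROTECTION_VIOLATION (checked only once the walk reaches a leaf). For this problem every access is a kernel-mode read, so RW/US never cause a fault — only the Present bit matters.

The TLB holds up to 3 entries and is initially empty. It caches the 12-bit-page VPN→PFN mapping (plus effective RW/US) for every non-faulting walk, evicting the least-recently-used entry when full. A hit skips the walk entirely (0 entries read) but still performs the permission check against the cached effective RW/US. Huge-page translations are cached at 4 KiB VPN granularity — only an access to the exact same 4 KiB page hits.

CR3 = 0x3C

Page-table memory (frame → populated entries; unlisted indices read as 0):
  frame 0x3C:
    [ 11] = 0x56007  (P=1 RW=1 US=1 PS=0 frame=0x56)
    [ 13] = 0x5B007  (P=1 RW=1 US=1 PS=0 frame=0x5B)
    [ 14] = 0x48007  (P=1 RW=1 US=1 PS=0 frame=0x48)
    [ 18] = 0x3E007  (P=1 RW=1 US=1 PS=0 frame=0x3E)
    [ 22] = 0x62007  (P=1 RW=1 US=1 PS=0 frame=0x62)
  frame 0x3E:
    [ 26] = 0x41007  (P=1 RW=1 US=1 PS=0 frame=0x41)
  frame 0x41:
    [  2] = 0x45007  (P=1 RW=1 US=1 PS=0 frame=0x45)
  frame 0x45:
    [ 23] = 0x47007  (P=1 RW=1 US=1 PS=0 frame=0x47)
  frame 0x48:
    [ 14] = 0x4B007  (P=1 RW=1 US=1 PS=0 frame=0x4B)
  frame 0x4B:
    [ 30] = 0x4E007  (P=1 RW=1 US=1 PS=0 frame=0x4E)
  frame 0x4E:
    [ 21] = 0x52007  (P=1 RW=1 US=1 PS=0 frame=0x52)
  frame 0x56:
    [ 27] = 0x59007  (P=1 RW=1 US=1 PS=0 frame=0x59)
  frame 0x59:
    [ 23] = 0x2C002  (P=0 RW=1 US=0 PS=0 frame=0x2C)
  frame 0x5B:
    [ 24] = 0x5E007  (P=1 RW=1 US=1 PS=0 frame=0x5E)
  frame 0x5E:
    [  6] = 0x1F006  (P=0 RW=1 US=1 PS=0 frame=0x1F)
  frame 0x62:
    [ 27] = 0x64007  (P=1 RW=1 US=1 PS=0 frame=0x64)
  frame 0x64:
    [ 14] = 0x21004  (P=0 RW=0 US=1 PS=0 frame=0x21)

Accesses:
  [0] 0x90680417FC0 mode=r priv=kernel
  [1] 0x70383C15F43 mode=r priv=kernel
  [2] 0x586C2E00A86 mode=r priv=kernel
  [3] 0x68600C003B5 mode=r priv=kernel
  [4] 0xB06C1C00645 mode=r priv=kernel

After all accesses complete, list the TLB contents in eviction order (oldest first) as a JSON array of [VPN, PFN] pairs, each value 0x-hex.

Per-access translation:
#0 VA=0x90680417FC0 (r,kernel):
  [0] read 0x3C idx=18: raw=0x3E007 flags P=1 W=1 U=1 S=0
  [1] read 0x3E idx=26: raw=0x41007 flags P=1 W=1 U=1 S=0
  [2] read 0x41 idx=2: raw=0x45007 flags P=1 W=1 U=1 S=0
  [3] read 0x45 idx=23: raw=0x47007 flags P=1 W=1 U=1 S=0
  → PA=0x47FC0  (4 entries read)
#1 VA=0x70383C15F43 (r,kernel):
  [0] read 0x3C idx=14: raw=0x48007 flags P=1 W=1 U=1 S=0
  [1] read 0x48 idx=14: raw=0x4B007 flags P=1 W=1 U=1 S=0
  [2] read 0x4B idx=30: raw=0x4E007 flags P=1 W=1 U=1 S=0
  [3] read 0x4E idx=21: raw=0x52007 flags P=1 W=1 U=1 S=0
  → PA=0x52F43  (4 entries read)
#2 VA=0x586C2E00A86 (r,kernel):
  [0] read 0x3C idx=11: raw=0x56007 flags P=1 W=1 U=1 S=0
  [1] read 0x56 idx=27: raw=0x59007 flags P=1 W=1 U=1 S=0
  [2] read 0x59 idx=23: raw=0x2C002 flags P=0 W=1 U=0 S=0
  ⇒ fault: PAGE_NOT_PRESENT  — 3 lookups
#3 VA=0x68600C003B5 (r,kernel):
  [0] read 0x3C idx=13: raw=0x5B007 flags P=1 W=1 U=1 S=0
  [1] read 0x5B idx=24: raw=0x5E007 flags P=1 W=1 U=1 S=0
  [2] read 0x5E idx=6: raw=0x1F006 flags P=0 W=1 U=1 S=0
  ⇒ fault: PAGE_NOT_PRESENT  — 3 lookups
#4 VA=0xB06C1C00645 (r,kernel):
  [0] read 0x3C idx=22: raw=0x62007 flags P=1 W=1 U=1 S=0
  [1] read 0x62 idx=27: raw=0x64007 flags P=1 W=1 U=1 S=0
  [2] read 0x64 idx=14: raw=0x21004 flags P=0 W=0 U=1 S=0
  ⇒ fault: PAGE_NOT_PRESENT  — 3 lookups

TLB: [["0x90680417", "0x47"], ["0x70383C15", "0x52"]]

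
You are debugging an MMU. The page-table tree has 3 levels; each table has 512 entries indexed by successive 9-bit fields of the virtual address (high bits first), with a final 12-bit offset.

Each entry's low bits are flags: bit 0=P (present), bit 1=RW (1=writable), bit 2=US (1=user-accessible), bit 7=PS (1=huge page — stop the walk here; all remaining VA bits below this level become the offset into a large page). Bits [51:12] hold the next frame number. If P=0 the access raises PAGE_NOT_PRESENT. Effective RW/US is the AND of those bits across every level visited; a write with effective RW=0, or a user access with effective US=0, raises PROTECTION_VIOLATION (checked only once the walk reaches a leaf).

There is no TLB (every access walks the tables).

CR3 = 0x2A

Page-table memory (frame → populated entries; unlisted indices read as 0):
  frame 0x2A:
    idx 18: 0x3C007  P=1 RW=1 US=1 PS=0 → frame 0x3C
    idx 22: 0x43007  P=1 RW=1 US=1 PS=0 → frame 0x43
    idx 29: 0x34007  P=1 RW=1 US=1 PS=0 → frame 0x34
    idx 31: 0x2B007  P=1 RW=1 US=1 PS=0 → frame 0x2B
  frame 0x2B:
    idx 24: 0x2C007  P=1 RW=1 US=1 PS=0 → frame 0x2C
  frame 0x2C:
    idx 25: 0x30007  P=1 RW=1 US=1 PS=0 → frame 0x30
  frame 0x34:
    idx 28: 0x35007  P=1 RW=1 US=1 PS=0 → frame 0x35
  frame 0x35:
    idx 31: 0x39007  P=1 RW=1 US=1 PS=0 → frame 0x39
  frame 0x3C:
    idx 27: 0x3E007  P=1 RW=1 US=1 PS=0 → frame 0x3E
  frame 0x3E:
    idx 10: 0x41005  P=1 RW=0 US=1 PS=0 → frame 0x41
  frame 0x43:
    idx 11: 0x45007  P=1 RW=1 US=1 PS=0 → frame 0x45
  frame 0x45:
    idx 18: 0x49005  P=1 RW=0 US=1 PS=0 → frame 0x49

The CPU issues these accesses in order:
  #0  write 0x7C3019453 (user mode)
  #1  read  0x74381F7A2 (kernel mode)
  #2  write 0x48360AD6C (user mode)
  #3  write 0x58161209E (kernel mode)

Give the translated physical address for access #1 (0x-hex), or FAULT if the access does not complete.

Per-access translation:
#0 VA=0x7C3019453 (w,user):
  L0 @0x2A[31] → 0x2B007  P=1,RW=1,US=1,PS=0
  L1 @0x2B[24] → 0x2C007  P=1,RW=1,US=1,PS=0
  L2 @0x2C[25] → 0x30007  P=1,RW=1,US=1,PS=0
  → PA=0x30453  (3 entries read)
#1 VA=0x74381F7A2 (r,kernel):
  L0 @0x2A[29] → 0x34007  P=1,RW=1,US=1,PS=0
  L1 @0x34[28] → 0x35007  P=1,RW=1,US=1,PS=0
  L2 @0x35[31] → 0x39007  P=1,RW=1,US=1,PS=0
  → PA=0x397A2  (3 entries read)
#2 VA=0x48360AD6C (w,user):
  L0 @0x2A[18] → 0x3C007  P=1,RW=1,US=1,PS=0
  L1 @0x3C[27] → 0x3E007  P=1,RW=1,US=1,PS=0
  L2 @0x3E[10] → 0x41005  P=1,RW=0,US=1,PS=0
  ✗ PROTECTION_VIOLATION  [3 reads]
#3 VA=0x58161209E (w,kernel):
  L0 @0x2A[22] → 0x43007  P=1,RW=1,US=1,PS=0
  L1 @0x43[11] → 0x45007  P=1,RW=1,US=1,PS=0
  L2 @0x45[18] → 0x49005  P=1,RW=0,US=1,PS=0
  ✗ PROTECTION_VIOLATION  [3 reads]

Access #1 PA: 0x397A2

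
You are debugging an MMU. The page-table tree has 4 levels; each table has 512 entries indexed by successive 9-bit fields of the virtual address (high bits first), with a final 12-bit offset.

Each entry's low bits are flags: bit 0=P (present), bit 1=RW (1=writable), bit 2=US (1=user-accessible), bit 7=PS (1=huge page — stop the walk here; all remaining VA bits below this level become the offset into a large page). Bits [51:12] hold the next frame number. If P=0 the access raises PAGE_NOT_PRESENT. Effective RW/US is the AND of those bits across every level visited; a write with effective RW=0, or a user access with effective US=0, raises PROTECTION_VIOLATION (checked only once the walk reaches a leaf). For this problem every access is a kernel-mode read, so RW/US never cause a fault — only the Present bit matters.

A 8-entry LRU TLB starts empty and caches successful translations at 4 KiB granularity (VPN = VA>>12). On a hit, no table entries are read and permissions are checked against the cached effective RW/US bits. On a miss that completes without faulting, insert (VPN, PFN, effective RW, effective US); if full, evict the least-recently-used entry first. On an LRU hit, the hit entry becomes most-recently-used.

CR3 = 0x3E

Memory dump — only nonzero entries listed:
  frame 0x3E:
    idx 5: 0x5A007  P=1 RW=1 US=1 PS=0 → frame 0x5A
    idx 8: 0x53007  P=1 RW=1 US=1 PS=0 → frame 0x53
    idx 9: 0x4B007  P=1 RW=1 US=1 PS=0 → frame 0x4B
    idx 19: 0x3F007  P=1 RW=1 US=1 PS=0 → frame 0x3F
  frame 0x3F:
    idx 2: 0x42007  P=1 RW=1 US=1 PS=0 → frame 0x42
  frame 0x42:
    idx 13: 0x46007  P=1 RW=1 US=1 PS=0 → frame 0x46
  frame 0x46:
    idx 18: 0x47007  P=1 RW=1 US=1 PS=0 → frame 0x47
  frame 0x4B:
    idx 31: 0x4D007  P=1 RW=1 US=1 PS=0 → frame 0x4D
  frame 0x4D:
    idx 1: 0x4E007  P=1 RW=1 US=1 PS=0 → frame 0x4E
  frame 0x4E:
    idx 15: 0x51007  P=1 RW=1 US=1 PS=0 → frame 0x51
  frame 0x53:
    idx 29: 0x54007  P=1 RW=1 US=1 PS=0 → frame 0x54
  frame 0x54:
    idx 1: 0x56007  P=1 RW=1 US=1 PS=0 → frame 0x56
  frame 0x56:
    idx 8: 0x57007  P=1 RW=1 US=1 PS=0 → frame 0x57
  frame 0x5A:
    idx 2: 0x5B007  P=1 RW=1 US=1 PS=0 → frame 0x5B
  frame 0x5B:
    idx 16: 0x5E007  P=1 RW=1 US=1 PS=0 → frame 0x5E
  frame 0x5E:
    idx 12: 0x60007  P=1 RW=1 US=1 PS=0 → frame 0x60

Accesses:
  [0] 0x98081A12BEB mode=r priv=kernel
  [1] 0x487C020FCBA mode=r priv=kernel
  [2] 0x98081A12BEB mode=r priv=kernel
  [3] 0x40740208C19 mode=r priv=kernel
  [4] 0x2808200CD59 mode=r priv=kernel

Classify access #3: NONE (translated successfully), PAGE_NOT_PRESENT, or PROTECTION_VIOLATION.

Per-access translation:
#0 VA=0x98081A12BEB (r,kernel):
  lvl0: tbl 0x3E, slot 19 ⇒ 0x3F007 (P1/RW1/US1/PS0)
  lvl1: tbl 0x3F, slot 2 ⇒ 0x42007 (P1/RW1/US1/PS0)
  lvl2: tbl 0x42, slot 13 ⇒ 0x46007 (P1/RW1/US1/PS0)
  lvl3: tbl 0x46, slot 18 ⇒ 0x47007 (P1/RW1/US1/PS0)
  → PA=0x47BEB  (4 entries read)
#1 VA=0x487C020FCBA (r,kernel):
  lvl0: tbl 0x3E, slot 9 ⇒ 0x4B007 (P1/RW1/US1/PS0)
  lvl1: tbl 0x4B, slot 31 ⇒ 0x4D007 (P1/RW1/US1/PS0)
  lvl2: tbl 0x4D, slot 1 ⇒ 0x4E007 (P1/RW1/US1/PS0)
  lvl3: tbl 0x4E, slot 15 ⇒ 0x51007 (P1/RW1/US1/PS0)
  → PA=0x51CBA  (4 entries read)
#2 VA=0x98081A12BEB (r,kernel):
  TLB hit vpn=0x98081A12 → PA=0x47BEB
#3 VA=0x40740208C19 (r,kernel):
  lvl0: tbl 0x3E, slot 8 ⇒ 0x53007 (P1/RW1/US1/PS0)
  lvl1: tbl 0x53, slot 29 ⇒ 0x54007 (P1/RW1/US1/PS0)
  lvl2: tbl 0x54, slot 1 ⇒ 0x56007 (P1/RW1/US1/PS0)
  lvl3: tbl 0x56, slot 8 ⇒ 0x57007 (P1/RW1/US1/PS0)
  → PA=0x57C19  (4 entries read)
#4 VA=0x2808200CD59 (r,kernel):
  lvl0: tbl 0x3E, slot 5 ⇒ 0x5A007 (P1/RW1/US1/PS0)
  lvl1: tbl 0x5A, slot 2 ⇒ 0x5B007 (P1/RW1/US1/PS0)
  lvl2: tbl 0x5B, slot 16 ⇒ 0x5E007 (P1/RW1/US1/PS0)
  lvl3: tbl 0x5E, slot 12 ⇒ 0x60007 (P1/RW1/US1/PS0)
  → PA=0x60D59  (4 entries read)

Access #3 fault: NONE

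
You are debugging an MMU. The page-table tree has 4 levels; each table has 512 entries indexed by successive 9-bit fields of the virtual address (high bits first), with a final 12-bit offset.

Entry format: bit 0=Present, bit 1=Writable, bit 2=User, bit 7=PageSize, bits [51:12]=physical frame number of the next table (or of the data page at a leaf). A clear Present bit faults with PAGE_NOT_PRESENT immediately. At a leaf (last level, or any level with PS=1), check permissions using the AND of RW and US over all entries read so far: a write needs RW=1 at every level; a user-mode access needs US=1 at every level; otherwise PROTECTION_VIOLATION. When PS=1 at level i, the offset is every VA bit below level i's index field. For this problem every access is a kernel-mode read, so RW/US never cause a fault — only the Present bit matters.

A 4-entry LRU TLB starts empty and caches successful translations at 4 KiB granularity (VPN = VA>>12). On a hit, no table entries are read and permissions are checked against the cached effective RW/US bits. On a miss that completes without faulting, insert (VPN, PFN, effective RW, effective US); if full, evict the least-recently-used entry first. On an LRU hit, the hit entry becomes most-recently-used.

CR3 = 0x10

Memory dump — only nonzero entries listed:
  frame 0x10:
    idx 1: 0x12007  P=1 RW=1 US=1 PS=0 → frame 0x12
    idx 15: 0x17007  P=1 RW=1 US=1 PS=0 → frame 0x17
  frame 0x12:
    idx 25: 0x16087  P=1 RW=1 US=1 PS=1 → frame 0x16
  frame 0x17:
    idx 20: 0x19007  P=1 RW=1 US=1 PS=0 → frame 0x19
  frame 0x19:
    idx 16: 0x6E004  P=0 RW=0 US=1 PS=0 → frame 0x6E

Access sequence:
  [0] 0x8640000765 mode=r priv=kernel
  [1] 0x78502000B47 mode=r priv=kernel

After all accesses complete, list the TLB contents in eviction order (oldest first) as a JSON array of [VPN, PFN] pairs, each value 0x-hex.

Walk each access:
#0 VA=0x8640000765 (r,kernel):
  lvl0: tbl 0x10, slot 1 ⇒ 0x12007 (P1/RW1/US1/PS0)
  lvl1: tbl 0x12, slot 25 ⇒ 0x16087 (P1/RW1/US1/PS1)
  → PA=0x16765 (huge @L1)  (2 entries read)
#1 VA=0x78502000B47 (r,kernel):
  lvl0: tbl 0x10, slot 15 ⇒ 0x17007 (P1/RW1/US1/PS0)
  lvl1: tbl 0x17, slot 20 ⇒ 0x19007 (P1/RW1/US1/PS0)
  lvl2: tbl 0x19, slot 16 ⇒ 0x6E004 (P0/RW0/US1/PS0)
  → PAGE_NOT_PRESENT  (3 entries read)

TLB: [["0x8640000", "0x16"]]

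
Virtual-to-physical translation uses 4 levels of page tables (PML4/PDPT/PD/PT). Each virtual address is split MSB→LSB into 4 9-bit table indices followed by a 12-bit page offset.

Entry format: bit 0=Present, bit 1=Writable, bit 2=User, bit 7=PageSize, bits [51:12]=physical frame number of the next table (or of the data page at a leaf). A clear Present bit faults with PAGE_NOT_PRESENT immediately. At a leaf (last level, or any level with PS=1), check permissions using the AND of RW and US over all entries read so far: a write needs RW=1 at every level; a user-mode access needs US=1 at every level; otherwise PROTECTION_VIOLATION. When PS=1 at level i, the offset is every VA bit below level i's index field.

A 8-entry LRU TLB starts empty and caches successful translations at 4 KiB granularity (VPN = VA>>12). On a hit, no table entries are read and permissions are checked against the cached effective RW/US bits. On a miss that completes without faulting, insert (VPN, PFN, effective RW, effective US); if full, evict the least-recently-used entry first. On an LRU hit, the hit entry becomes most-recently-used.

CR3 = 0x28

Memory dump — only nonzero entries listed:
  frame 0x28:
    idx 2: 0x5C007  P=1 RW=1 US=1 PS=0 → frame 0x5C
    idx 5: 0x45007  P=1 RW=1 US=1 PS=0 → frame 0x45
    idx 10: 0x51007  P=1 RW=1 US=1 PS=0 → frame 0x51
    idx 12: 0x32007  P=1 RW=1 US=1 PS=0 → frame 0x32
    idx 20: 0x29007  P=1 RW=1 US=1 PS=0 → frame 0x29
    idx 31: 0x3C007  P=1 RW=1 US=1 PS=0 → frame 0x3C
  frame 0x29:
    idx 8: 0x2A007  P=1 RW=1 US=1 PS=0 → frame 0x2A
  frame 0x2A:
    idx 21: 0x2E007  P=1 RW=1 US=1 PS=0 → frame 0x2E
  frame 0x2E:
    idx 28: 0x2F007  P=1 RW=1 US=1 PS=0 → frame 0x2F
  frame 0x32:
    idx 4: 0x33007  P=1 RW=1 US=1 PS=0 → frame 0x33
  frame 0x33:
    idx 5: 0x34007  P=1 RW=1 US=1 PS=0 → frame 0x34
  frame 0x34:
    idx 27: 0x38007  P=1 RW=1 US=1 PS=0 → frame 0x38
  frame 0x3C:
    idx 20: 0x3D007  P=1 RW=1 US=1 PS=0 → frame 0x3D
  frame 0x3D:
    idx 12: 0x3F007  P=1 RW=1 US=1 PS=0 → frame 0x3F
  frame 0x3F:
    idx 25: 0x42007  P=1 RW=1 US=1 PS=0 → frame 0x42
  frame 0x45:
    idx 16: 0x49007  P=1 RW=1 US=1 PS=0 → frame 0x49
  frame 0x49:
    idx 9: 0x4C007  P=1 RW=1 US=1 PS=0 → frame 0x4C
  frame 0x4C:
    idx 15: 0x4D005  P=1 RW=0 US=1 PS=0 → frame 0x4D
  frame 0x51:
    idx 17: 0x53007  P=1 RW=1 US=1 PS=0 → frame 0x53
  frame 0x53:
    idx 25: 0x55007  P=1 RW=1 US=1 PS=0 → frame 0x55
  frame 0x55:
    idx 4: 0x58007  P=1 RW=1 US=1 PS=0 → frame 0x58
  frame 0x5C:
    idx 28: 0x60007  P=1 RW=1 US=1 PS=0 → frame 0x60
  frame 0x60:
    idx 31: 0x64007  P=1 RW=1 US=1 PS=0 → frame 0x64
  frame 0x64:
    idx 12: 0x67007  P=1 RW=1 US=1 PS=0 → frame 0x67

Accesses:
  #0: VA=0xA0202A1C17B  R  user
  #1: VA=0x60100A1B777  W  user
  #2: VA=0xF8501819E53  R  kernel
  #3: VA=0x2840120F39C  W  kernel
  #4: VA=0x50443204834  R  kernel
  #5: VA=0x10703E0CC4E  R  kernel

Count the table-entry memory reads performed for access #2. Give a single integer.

Trace:
#0 VA=0xA0202A1C17B (r,user):
  L0 @0x28[20] → 0x29007  P=1,RW=1,US=1,PS=0
  L1 @0x29[8] → 0x2A007  P=1,RW=1,US=1,PS=0
  L2 @0x2A[21] → 0x2E007  P=1,RW=1,US=1,PS=0
  L3 @0x2E[28] → 0x2F007  P=1,RW=1,US=1,PS=0
  ✓ 0x2F17B  — 4 lookups
#1 VA=0x60100A1B777 (w,user):
  L0 @0x28[12] → 0x32007  P=1,RW=1,US=1,PS=0
  L1 @0x32[4] → 0x33007  P=1,RW=1,US=1,PS=0
  L2 @0x33[5] → 0x34007  P=1,RW=1,US=1,PS=0
  L3 @0x34[27] → 0x38007  P=1,RW=1,US=1,PS=0
  ✓ 0x38777  — 4 lookups
#2 VA=0xF8501819E53 (r,kernel):
  L0 @0x28[31] → 0x3C007  P=1,RW=1,US=1,PS=0
  L1 @0x3C[20] → 0x3D007  P=1,RW=1,US=1,PS=0
  L2 @0x3D[12] → 0x3F007  P=1,RW=1,US=1,PS=0
  L3 @0x3F[25] → 0x42007  P=1,RW=1,US=1,PS=0
  ✓ 0x42E53  — 4 lookups
#3 VA=0x2840120F39C (w,kernel):
  L0 @0x28[5] → 0x45007  P=1,RW=1,US=1,PS=0
  L1 @0x45[16] → 0x49007  P=1,RW=1,US=1,PS=0
  L2 @0x49[9] → 0x4C007  P=1,RW=1,US=1,PS=0
  L3 @0x4C[15] → 0x4D005  P=1,RW=0,US=1,PS=0
  ⇒ fault: PROTECTION_VIOLATION  — 4 lookups
#4 VA=0x50443204834 (r,kernel):
  L0 @0x28[10] → 0x51007  P=1,RW=1,US=1,PS=0
  L1 @0x51[17] → 0x53007  P=1,RW=1,US=1,PS=0
  L2 @0x53[25] → 0x55007  P=1,RW=1,US=1,PS=0
  L3 @0x55[4] → 0x58007  P=1,RW=1,US=1,PS=0
  ✓ 0x58834  — 4 lookups
#5 VA=0x10703E0CC4E (r,kernel):
  L0 @0x28[2] → 0x5C007  P=1,RW=1,US=1,PS=0
  L1 @0x5C[28] → 0x60007  P=1,RW=1,US=1,PS=0
  L2 @0x60[31] → 0x64007  P=1,RW=1,US=1,PS=0
  L3 @0x64[12] → 0x67007  P=1,RW=1,US=1,PS=0
  ✓ 0x67C4E  — 4 lookups

Entries read for #2: 4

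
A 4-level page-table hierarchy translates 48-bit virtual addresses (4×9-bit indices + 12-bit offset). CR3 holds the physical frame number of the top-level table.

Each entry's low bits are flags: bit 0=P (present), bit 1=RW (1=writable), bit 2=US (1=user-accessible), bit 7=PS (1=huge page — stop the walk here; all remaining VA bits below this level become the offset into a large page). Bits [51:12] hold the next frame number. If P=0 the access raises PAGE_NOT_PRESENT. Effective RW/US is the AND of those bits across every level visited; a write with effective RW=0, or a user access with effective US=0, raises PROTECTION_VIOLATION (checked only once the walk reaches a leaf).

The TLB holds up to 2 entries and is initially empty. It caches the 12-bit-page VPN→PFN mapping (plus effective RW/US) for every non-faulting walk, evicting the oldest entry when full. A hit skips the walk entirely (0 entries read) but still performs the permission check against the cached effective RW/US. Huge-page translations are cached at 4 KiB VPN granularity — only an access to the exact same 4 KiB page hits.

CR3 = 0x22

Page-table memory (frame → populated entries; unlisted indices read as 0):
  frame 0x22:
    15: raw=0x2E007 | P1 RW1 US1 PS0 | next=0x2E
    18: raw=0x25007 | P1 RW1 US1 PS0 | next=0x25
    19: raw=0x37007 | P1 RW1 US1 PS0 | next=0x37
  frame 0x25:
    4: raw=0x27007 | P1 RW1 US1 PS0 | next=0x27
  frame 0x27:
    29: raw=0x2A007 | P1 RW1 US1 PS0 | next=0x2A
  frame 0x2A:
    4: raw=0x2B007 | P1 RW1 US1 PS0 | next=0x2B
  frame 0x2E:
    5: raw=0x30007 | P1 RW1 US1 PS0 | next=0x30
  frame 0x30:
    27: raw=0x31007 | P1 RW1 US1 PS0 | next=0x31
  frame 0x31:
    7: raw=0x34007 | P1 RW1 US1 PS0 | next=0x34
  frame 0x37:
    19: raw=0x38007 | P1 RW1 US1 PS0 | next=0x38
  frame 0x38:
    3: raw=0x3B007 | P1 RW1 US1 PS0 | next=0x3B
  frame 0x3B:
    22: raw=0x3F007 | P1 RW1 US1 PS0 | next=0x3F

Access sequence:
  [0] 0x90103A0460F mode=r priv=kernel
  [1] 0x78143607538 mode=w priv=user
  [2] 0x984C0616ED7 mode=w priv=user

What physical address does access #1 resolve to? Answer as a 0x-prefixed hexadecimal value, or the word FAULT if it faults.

Per-access translation:
#0 VA=0x90103A0460F (r,kernel):
  L0: frame=0x22 idx=18 entry=0x25007 [P=1 RW=1 US=1 PS=0]
  L1: frame=0x25 idx=4 entry=0x27007 [P=1 RW=1 US=1 PS=0]
  L2: frame=0x27 idx=29 entry=0x2A007 [P=1 RW=1 US=1 PS=0]
  L3: frame=0x2A idx=4 entry=0x2B007 [P=1 RW=1 US=1 PS=0]
  ✓ 0x2B60F  — 4 lookups
#1 VA=0x78143607538 (w,user):
  L0: frame=0x22 idx=15 entry=0x2E007 [P=1 RW=1 US=1 PS=0]
  L1: frame=0x2E idx=5 entry=0x30007 [P=1 RW=1 US=1 PS=0]
  L2: frame=0x30 idx=27 entry=0x31007 [P=1 RW=1 US=1 PS=0]
  L3: frame=0x31 idx=7 entry=0x34007 [P=1 RW=1 US=1 PS=0]
  ✓ 0x34538  — 4 lookups
#2 VA=0x984C0616ED7 (w,user):
  L0: frame=0x22 idx=19 entry=0x37007 [P=1 RW=1 US=1 PS=0]
  L1: frame=0x37 idx=19 entry=0x38007 [P=1 RW=1 US=1 PS=0]
  L2: frame=0x38 idx=3 entry=0x3B007 [P=1 RW=1 US=1 PS=0]
  L3: frame=0x3B idx=22 entry=0x3F007 [P=1 RW=1 US=1 PS=0]
  ✓ 0x3FED7  — 4 lookups

Access #1 PA: 0x34538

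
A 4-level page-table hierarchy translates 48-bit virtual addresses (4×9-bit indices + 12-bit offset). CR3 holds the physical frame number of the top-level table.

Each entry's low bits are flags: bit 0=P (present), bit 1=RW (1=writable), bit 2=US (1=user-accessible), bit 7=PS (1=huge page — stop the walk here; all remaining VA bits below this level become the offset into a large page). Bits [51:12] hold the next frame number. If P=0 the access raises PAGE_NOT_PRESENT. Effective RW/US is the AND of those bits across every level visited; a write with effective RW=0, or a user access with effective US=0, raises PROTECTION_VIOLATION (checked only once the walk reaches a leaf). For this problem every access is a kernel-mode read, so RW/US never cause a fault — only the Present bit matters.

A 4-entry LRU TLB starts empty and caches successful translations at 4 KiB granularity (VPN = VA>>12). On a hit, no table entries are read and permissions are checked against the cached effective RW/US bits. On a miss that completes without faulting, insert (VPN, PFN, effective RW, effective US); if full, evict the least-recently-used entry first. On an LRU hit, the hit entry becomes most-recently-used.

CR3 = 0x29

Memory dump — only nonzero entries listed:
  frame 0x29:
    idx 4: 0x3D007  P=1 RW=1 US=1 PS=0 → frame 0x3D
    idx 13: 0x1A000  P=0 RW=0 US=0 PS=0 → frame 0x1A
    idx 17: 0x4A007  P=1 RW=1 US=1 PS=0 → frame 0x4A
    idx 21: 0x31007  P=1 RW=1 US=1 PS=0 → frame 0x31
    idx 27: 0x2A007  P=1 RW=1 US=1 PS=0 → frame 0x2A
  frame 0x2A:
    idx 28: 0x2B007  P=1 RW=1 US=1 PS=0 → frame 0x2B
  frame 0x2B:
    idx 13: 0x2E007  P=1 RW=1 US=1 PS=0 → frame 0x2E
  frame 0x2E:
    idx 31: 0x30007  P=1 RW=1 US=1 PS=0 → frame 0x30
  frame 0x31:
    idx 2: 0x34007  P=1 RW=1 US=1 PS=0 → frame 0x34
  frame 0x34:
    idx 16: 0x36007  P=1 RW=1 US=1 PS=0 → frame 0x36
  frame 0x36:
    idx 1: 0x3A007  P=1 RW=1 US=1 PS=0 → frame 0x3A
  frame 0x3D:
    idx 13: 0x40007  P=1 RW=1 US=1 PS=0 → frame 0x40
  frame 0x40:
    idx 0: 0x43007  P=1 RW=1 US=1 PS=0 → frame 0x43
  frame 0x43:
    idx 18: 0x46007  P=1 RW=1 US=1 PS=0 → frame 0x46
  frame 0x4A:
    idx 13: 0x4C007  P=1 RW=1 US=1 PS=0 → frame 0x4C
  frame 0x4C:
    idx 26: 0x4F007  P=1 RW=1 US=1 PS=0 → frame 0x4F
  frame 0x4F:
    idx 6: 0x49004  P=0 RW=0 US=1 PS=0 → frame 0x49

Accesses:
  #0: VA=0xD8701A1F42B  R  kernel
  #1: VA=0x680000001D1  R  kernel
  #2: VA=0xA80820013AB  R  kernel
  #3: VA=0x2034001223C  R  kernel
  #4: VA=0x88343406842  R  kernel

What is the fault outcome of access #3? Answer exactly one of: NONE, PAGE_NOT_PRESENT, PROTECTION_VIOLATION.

Per-access translation:
#0 VA=0xD8701A1F42B (r,kernel):
  lvl0: tbl 0x29, slot 27 ⇒ 0x2A007 (P1/RW1/US1/PS0)
  lvl1: tbl 0x2A, slot 28 ⇒ 0x2B007 (P1/RW1/US1/PS0)
  lvl2: tbl 0x2B, slot 13 ⇒ 0x2E007 (P1/RW1/US1/PS0)
  lvl3: tbl 0x2E, slot 31 ⇒ 0x30007 (P1/RW1/US1/PS0)
  → PA=0x3042B  (4 entries read)
#1 VA=0x680000001D1 (r,kernel):
  lvl0: tbl 0x29, slot 13 ⇒ 0x1A000 (P0/RW0/US0/PS0)
  ⇒ fault: PAGE_NOT_PRESENT  — 1 lookups
#2 VA=0xA80820013AB (r,kernel):
  lvl0: tbl 0x29, slot 21 ⇒ 0x31007 (P1/RW1/US1/PS0)
  lvl1: tbl 0x31, slot 2 ⇒ 0x34007 (P1/RW1/US1/PS0)
  lvl2: tbl 0x34, slot 16 ⇒ 0x36007 (P1/RW1/US1/PS0)
  lvl3: tbl 0x36, slot 1 ⇒ 0x3A007 (P1/RW1/US1/PS0)
  → PA=0x3A3AB  (4 entries read)
#3 VA=0x2034001223C (r,kernel):
  lvl0: tbl 0x29, slot 4 ⇒ 0x3D007 (P1/RW1/US1/PS0)
  lvl1: tbl 0x3D, slot 13 ⇒ 0x40007 (P1/RW1/US1/PS0)
  lvl2: tbl 0x40, slot 0 ⇒ 0x43007 (P1/RW1/US1/PS0)
  lvl3: tbl 0x43, slot 18 ⇒ 0x46007 (P1/RW1/US1/PS0)
  → PA=0x4623C  (4 entries read)
#4 VA=0x88343406842 (r,kernel):
  lvl0: tbl 0x29, slot 17 ⇒ 0x4A007 (P1/RW1/US1/PS0)
  lvl1: tbl 0x4A, slot 13 ⇒ 0x4C007 (P1/RW1/US1/PS0)
  lvl2: tbl 0x4C, slot 26 ⇒ 0x4F007 (P1/RW1/US1/PS0)
  lvl3: tbl 0x4F, slot 6 ⇒ 0x49004 (P0/RW0/US1/PS0)
  ⇒ fault: PAGE_NOT_PRESENT  — 4 lookups

Access #3 fault: NONE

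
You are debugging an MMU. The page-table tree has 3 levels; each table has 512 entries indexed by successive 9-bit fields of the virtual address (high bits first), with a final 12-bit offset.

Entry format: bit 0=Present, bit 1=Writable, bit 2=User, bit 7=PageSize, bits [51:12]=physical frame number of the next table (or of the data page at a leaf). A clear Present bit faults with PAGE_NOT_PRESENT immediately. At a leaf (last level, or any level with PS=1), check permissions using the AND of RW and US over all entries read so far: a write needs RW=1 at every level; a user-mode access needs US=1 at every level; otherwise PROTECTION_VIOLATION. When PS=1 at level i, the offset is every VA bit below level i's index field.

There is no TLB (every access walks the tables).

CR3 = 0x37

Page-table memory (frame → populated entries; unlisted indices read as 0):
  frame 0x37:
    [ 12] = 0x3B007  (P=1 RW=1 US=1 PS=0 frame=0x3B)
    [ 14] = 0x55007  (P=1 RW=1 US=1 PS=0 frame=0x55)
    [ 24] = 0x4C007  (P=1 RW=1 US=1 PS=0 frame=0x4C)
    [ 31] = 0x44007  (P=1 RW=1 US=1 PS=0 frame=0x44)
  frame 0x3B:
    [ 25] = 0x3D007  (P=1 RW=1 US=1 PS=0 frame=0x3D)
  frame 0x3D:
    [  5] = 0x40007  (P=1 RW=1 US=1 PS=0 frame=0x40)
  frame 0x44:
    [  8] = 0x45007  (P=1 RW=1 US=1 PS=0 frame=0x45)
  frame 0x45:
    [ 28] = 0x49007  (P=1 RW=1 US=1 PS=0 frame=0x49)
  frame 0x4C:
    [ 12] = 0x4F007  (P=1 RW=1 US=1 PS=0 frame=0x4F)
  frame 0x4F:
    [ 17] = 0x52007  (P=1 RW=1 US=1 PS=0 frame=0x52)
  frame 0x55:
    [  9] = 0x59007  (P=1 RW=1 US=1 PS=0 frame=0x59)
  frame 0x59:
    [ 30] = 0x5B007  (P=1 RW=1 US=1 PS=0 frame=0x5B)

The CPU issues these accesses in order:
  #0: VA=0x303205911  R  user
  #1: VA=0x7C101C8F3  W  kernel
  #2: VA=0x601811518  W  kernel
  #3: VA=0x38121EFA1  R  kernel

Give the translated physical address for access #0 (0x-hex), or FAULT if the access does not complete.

Per-access translation:
#0 VA=0x303205911 (r,user):
  [0] read 0x37 idx=12: raw=0x3B007 flags P=1 W=1 U=1 S=0
  [1] read 0x3B idx=25: raw=0x3D007 flags P=1 W=1 U=1 S=0
  [2] read 0x3D idx=5: raw=0x40007 flags P=1 W=1 U=1 S=0
  ✓ 0x40911  — 3 lookups
#1 VA=0x7C101C8F3 (w,kernel):
  [0] read 0x37 idx=31: raw=0x44007 flags P=1 W=1 U=1 S=0
  [1] read 0x44 idx=8: raw=0x45007 flags P=1 W=1 U=1 S=0
  [2] read 0x45 idx=28: raw=0x49007 flags P=1 W=1 U=1 S=0
  ✓ 0x498F3  — 3 lookups
#2 VA=0x601811518 (w,kernel):
  [0] read 0x37 idx=24: raw=0x4C007 flags P=1 W=1 U=1 S=0
  [1] read 0x4C idx=12: raw=0x4F007 flags P=1 W=1 U=1 S=0
  [2] read 0x4F idx=17: raw=0x52007 flags P=1 W=1 U=1 S=0
  ✓ 0x52518  — 3 lookups
#3 VA=0x38121EFA1 (r,kernel):
  [0] read 0x37 idx=14: raw=0x55007 flags P=1 W=1 U=1 S=0
  [1] read 0x55 idx=9: raw=0x59007 flags P=1 W=1 U=1 S=0
  [2] read 0x59 idx=30: raw=0x5B007 flags P=1 W=1 U=1 S=0
  ✓ 0x5BFA1  — 3 lookups

Access #0 PA: 0x40911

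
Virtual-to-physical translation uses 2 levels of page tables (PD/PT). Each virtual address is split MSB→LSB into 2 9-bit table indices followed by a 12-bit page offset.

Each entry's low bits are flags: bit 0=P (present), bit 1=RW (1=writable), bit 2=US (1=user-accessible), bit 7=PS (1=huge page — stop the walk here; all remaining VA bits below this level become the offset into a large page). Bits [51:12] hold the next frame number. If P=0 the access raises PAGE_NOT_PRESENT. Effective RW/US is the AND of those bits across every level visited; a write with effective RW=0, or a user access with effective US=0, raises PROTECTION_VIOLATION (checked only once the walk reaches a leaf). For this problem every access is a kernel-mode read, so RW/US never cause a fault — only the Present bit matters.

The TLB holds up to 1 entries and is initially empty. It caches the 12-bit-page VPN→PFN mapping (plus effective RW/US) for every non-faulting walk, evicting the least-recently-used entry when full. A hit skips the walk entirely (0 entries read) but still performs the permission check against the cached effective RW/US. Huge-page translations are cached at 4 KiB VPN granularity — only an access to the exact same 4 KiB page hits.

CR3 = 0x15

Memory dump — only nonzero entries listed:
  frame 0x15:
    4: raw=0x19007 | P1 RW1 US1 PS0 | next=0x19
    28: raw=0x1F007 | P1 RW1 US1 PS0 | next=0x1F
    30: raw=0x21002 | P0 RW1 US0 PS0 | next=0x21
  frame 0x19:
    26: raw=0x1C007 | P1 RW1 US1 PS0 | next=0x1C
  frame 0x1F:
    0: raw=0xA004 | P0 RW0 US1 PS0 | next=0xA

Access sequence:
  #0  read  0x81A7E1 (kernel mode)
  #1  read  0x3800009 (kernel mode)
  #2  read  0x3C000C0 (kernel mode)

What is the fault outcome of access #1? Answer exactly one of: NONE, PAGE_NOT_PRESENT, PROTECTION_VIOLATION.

Walk each access:
#0 VA=0x81A7E1 (r,kernel):
  lvl0: tbl 0x15, slot 4 ⇒ 0x19007 (P1/RW1/US1/PS0)
  lvl1: tbl 0x19, slot 26 ⇒ 0x1C007 (P1/RW1/US1/PS0)
  ⇒ phys 0x1C7E1  [2 reads]
#1 VA=0x3800009 (r,kernel):
  lvl0: tbl 0x15, slot 28 ⇒ 0x1F007 (P1/RW1/US1/PS0)
  lvl1: tbl 0x1F, slot 0 ⇒ 0xA004 (P0/RW0/US1/PS0)
  ⇒ fault: PAGE_NOT_PRESENT  — 2 lookups
#2 VA=0x3C000C0 (r,kernel):
  lvl0: tbl 0x15, slot 30 ⇒ 0x21002 (P0/RW1/US0/PS0)
  ⇒ fault: PAGE_NOT_PRESENT  — 1 lookups

Access #1 fault: PAGE_NOT_PRESENT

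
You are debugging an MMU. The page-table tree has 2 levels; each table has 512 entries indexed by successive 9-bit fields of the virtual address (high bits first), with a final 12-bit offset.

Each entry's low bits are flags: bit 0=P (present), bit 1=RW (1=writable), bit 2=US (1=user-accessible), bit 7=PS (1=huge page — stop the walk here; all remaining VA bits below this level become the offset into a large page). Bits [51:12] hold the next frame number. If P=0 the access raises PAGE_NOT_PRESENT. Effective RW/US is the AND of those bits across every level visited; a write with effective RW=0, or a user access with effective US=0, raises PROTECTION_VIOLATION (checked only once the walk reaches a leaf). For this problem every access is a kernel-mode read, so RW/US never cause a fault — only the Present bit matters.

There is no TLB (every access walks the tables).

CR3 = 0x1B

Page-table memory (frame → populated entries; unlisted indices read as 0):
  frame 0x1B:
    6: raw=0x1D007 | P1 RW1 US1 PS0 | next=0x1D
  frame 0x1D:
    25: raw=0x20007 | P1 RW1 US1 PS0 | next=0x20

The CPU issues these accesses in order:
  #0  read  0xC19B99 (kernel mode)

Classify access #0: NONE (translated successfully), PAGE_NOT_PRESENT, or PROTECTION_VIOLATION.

Walk each access:
#0 VA=0xC19B99 (r,kernel):
  lvl0: tbl 0x1B, slot 6 ⇒ 0x1D007 (P1/RW1/US1/PS0)
  lvl1: tbl 0x1D, slot 25 ⇒ 0x20007 (P1/RW1/US1/PS0)
  → PA=0x20B99  (2 entries read)

Access #0 fault: NONE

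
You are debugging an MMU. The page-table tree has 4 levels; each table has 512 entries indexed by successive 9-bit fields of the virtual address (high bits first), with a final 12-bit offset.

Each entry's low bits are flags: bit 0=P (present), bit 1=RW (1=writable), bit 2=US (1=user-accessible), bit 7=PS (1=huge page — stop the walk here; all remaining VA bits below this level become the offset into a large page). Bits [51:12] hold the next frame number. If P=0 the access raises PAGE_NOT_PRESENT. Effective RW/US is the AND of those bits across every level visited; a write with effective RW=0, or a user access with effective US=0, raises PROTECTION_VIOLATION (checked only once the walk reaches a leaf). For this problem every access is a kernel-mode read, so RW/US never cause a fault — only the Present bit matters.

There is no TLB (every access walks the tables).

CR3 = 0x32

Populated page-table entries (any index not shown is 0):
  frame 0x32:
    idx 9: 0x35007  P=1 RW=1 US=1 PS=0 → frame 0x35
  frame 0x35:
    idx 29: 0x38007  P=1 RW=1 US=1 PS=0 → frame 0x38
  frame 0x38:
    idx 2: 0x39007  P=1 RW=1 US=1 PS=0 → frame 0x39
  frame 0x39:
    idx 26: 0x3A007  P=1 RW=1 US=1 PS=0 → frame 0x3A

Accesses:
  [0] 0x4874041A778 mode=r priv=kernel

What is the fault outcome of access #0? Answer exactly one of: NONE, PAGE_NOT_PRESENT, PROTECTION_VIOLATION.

Walk each access:
#0 VA=0x4874041A778 (r,kernel):
  [0] read 0x32 idx=9: raw=0x35007 flags P=1 W=1 U=1 S=0
  [1] read 0x35 idx=29: raw=0x38007 flags P=1 W=1 U=1 S=0
  [2] read 0x38 idx=2: raw=0x39007 flags P=1 W=1 U=1 S=0
  [3] read 0x39 idx=26: raw=0x3A007 flags P=1 W=1 U=1 S=0
  ✓ 0x3A778  — 4 lookups

Access #0 fault: NONE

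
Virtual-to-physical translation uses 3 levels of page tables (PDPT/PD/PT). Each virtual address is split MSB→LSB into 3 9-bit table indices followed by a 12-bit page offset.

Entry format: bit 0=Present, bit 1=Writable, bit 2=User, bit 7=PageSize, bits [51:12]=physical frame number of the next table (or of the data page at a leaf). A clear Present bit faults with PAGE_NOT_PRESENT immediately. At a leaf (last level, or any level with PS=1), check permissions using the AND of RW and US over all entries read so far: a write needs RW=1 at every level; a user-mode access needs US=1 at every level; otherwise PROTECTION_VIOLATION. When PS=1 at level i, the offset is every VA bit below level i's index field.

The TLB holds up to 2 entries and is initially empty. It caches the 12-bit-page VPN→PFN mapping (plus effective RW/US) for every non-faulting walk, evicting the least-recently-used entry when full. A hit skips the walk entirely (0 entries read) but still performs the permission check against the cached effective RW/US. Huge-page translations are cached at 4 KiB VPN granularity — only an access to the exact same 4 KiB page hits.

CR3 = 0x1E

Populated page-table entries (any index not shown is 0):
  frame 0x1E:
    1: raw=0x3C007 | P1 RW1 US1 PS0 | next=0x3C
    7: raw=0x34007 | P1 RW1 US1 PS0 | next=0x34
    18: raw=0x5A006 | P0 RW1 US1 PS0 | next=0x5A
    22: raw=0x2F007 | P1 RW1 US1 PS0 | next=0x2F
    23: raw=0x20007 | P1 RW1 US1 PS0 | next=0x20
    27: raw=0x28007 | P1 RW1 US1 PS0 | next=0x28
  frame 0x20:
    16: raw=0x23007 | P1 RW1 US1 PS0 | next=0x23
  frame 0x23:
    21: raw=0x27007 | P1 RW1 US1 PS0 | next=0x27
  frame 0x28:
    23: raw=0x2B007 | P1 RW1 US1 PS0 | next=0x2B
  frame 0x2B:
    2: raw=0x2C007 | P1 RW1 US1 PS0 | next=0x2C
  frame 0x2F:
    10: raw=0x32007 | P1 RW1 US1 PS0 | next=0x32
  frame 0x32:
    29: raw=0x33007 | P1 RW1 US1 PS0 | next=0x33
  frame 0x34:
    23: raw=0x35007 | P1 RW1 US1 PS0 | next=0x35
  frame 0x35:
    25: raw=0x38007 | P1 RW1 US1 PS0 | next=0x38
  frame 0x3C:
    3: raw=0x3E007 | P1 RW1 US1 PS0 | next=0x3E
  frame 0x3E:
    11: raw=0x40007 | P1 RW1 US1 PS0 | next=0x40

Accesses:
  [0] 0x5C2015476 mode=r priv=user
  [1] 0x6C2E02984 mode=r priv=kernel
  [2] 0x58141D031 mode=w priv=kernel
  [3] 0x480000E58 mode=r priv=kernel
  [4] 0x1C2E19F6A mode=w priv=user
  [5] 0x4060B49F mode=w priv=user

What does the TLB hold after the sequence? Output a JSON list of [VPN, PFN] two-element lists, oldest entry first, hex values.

Walk each access:
#0 VA=0x5C2015476 (r,user):
  [0] read 0x1E idx=23: raw=0x20007 flags P=1 W=1 U=1 S=0
  [1] read 0x20 idx=16: raw=0x23007 flags P=1 W=1 U=1 S=0
  [2] read 0x23 idx=21: raw=0x27007 flags P=1 W=1 U=1 S=0
  ✓ 0x27476  — 3 lookups
#1 VA=0x6C2E02984 (r,kernel):
  [0] read 0x1E idx=27: raw=0x28007 flags P=1 W=1 U=1 S=0
  [1] read 0x28 idx=23: raw=0x2B007 flags P=1 W=1 U=1 S=0
  [2] read 0x2B idx=2: raw=0x2C007 flags P=1 W=1 U=1 S=0
  ✓ 0x2C984  — 3 lookups
#2 VA=0x58141D031 (w,kernel):
  [0] read 0x1E idx=22: raw=0x2F007 flags P=1 W=1 U=1 S=0
  [1] read 0x2F idx=10: raw=0x32007 flags P=1 W=1 U=1 S=0
  [2] read 0x32 idx=29: raw=0x33007 flags P=1 W=1 U=1 S=0
  ✓ 0x33031  — 3 lookups
#3 VA=0x480000E58 (r,kernel):
  [0] read 0x1E idx=18: raw=0x5A006 flags P=0 W=1 U=1 S=0
  ✗ PAGE_NOT_PRESENT  [1 reads]
#4 VA=0x1C2E19F6A (w,user):
  [0] read 0x1E idx=7: raw=0x34007 flags P=1 W=1 U=1 S=0
  [1] read 0x34 idx=23: raw=0x35007 flags P=1 W=1 U=1 S=0
  [2] read 0x35 idx=25: raw=0x38007 flags P=1 W=1 U=1 S=0
  ✓ 0x38F6A  — 3 lookups
#5 VA=0x4060B49F (w,user):
  [0] read 0x1E idx=1: raw=0x3C007 flags P=1 W=1 U=1 S=0
  [1] read 0x3C idx=3: raw=0x3E007 flags P=1 W=1 U=1 S=0
  [2] read 0x3E idx=11: raw=0x40007 flags P=1 W=1 U=1 S=0
  ✓ 0x4049F  — 3 lookups

TLB: [["0x1C2E19", "0x38"], ["0x4060B", "0x40"]]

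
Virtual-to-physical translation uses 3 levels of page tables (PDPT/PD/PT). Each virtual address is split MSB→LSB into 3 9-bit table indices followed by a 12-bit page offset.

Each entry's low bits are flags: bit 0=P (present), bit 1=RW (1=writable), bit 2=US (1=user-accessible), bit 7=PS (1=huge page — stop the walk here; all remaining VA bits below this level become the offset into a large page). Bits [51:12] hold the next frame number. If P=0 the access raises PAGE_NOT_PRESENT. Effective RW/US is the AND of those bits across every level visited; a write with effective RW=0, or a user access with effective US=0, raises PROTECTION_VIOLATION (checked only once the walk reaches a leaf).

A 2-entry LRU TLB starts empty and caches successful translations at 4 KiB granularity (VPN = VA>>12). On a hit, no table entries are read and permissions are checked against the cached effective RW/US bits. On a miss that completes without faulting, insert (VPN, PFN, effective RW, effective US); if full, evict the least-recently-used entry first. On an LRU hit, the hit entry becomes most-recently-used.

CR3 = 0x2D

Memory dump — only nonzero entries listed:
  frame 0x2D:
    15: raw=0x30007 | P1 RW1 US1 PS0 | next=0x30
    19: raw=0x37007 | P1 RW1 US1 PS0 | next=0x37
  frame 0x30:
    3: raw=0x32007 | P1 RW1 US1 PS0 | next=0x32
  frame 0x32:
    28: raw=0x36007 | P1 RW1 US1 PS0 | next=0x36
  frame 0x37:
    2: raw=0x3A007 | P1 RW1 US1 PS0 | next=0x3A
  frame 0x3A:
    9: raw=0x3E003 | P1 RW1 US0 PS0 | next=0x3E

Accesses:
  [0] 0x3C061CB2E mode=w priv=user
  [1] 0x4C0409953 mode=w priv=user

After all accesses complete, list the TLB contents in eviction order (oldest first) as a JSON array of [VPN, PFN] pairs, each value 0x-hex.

Per-access translation:
#0 VA=0x3C061CB2E (w,user):
  L0: frame=0x2D idx=15 entry=0x30007 [P=1 RW=1 US=1 PS=0]
  L1: frame=0x30 idx=3 entry=0x32007 [P=1 RW=1 US=1 PS=0]
  L2: frame=0x32 idx=28 entry=0x36007 [P=1 RW=1 US=1 PS=0]
  ⇒ phys 0x36B2E  [3 reads]
#1 VA=0x4C0409953 (w,user):
  L0: frame=0x2D idx=19 entry=0x37007 [P=1 RW=1 US=1 PS=0]
  L1: frame=0x37 idx=2 entry=0x3A007 [P=1 RW=1 US=1 PS=0]
  L2: frame=0x3A idx=9 entry=0x3E003 [P=1 RW=1 US=0 PS=0]
  ✗ PROTECTION_VIOLATION  [3 reads]

TLB: [["0x3C061C", "0x36"]]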